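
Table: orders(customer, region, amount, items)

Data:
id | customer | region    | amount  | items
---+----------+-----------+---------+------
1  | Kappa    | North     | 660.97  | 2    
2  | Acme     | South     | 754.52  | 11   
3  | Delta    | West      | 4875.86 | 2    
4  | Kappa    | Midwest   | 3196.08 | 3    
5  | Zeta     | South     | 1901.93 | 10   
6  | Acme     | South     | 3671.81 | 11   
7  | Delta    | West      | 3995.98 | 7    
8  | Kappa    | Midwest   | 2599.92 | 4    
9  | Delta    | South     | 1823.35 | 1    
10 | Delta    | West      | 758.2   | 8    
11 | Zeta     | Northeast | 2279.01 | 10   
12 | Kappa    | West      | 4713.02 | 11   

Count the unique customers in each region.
SELECT region, COUNT(DISTINCT customer)
FROM orders
GROUP BY region

Result:
  Midwest: 1 distinct
  North: 1 distinct
  Northeast: 1 distinct
  South: 3 distinct
  West: 2 distinct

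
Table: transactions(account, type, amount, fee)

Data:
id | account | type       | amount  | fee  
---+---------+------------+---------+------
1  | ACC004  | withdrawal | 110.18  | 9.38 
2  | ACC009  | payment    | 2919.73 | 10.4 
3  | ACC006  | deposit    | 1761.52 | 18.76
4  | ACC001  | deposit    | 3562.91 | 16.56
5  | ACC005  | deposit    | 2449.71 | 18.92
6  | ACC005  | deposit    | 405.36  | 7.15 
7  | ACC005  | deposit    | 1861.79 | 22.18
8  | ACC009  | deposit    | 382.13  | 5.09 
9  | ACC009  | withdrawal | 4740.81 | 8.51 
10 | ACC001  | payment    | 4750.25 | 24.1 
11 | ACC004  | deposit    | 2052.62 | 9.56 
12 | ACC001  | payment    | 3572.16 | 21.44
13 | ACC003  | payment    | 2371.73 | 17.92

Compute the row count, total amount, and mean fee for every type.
SELECT type,
       COUNT(*) as cnt,
       SUM(amount) as total_amount,
       AVG(fee) as avg_fee
FROM transactions
GROUP BY type

Result:
  deposit: 7 records, 12476.04 total amount, 14.03 avg fee
  payment: 4 records, 13613.87 total amount, 18.47 avg fee
  withdrawal: 2 records, 4850.99 total amount, 8.95 avg fee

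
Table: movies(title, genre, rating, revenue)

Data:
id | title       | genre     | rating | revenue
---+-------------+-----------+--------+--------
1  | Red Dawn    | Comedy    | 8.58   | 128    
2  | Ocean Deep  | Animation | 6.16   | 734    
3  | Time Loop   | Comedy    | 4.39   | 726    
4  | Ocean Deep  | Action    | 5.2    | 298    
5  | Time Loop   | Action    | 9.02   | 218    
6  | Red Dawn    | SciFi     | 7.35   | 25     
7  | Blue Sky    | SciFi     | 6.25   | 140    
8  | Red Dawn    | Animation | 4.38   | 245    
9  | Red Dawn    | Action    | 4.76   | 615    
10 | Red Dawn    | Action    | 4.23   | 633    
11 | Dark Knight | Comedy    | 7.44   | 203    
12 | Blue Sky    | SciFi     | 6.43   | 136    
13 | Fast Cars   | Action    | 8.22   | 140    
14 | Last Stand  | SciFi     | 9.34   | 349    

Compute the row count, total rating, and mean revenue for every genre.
SELECT genre,
       COUNT(*) as cnt,
       SUM(rating) as total_rating,
       AVG(revenue) as avg_revenue
FROM movies
GROUP BY genre

Result:
  Action: 5 records, 31.43 total rating, 380.80 avg revenue
  Animation: 2 records, 10.54 total rating, 489.50 avg revenue
  Comedy: 3 records, 20.41 total rating, 352.33 avg revenue
  SciFi: 4 records, 29.37 total rating, 162.50 avg revenue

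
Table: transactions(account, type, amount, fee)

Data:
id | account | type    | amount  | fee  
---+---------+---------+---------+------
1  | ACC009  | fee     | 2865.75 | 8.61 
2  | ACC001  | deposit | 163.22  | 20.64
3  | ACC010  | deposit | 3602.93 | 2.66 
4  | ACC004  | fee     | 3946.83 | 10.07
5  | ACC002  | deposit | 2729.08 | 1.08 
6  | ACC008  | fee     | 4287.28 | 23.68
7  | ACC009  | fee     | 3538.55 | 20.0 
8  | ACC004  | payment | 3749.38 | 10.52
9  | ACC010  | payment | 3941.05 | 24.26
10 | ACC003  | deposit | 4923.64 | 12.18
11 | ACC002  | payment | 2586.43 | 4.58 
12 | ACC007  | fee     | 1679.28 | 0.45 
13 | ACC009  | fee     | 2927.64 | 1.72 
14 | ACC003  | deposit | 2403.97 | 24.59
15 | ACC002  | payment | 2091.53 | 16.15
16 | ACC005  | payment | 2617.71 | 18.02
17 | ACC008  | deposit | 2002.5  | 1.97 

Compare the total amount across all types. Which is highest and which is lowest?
SELECT type, SUM(amount)
FROM transactions
GROUP BY type
ORDER BY SUM(amount)

All groups:
  payment: 14986.10
  deposit: 15825.34
  fee: 19245.33

Highest: fee (19245.33)
Lowest: payment (14986.10)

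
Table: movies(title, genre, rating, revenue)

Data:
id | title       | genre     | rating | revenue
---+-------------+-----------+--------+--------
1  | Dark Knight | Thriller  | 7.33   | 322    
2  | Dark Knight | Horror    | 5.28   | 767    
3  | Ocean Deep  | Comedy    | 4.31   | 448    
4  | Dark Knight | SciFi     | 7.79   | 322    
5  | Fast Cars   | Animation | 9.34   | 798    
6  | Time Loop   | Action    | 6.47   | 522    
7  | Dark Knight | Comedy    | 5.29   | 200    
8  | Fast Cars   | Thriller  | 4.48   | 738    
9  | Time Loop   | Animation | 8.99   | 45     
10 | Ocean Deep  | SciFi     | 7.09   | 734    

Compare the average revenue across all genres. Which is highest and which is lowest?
SELECT genre, AVG(revenue)
FROM movies
GROUP BY genre
ORDER BY AVG(revenue)

All groups:
  Comedy: 324.00
  Animation: 421.50
  Action: 522.00
  SciFi: 528.00
  Thriller: 530.00
  Horror: 767.00

Highest: Horror (767.00)
Lowest: Comedy (324.00)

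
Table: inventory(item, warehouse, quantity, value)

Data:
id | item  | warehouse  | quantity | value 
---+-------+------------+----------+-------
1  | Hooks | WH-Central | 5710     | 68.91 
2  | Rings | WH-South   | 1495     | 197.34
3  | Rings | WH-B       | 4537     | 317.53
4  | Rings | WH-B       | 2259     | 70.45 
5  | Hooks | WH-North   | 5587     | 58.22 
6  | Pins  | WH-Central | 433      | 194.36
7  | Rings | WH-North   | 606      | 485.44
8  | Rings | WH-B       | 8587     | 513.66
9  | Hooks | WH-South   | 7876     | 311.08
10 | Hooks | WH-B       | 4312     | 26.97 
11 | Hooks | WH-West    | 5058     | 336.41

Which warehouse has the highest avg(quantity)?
SELECT warehouse, AVG(quantity) as val
FROM inventory
GROUP BY warehouse
ORDER BY val DESC
LIMIT 1

Result: WH-West with avg(quantity) = 5058.00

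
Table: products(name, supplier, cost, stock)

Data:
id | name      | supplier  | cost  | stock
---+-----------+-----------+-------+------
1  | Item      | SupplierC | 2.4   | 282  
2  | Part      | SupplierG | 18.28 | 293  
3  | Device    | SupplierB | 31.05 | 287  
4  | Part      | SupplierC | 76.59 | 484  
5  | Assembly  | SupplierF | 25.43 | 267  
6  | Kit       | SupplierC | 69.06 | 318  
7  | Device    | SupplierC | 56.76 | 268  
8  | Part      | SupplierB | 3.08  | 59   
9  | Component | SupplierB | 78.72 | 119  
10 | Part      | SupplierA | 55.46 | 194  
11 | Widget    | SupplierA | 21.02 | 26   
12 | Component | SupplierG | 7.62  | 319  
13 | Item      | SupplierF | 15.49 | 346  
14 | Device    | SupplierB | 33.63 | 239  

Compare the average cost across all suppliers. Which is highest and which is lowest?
SELECT supplier, AVG(cost)
FROM products
GROUP BY supplier
ORDER BY AVG(cost)

All groups:
  SupplierG: 12.95
  SupplierF: 20.46
  SupplierB: 36.62
  SupplierA: 38.24
  SupplierC: 51.20

Highest: SupplierC (51.20)
Lowest: SupplierG (12.95)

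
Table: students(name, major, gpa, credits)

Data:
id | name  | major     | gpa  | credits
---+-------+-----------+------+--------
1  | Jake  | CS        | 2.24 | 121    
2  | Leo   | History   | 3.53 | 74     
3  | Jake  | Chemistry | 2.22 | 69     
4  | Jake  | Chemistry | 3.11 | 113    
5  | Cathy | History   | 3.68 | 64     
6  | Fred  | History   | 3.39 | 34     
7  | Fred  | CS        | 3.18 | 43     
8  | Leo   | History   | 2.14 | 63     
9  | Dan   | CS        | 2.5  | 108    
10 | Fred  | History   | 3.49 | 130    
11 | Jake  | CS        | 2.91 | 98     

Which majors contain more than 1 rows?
SELECT major, COUNT(*) as cnt
FROM students
GROUP BY major
HAVING COUNT(*) > 1

Result:
  CS: 4
  Chemistry: 2
  History: 5

Note: HAVING filters groups after aggregation, WHERE filters rows before.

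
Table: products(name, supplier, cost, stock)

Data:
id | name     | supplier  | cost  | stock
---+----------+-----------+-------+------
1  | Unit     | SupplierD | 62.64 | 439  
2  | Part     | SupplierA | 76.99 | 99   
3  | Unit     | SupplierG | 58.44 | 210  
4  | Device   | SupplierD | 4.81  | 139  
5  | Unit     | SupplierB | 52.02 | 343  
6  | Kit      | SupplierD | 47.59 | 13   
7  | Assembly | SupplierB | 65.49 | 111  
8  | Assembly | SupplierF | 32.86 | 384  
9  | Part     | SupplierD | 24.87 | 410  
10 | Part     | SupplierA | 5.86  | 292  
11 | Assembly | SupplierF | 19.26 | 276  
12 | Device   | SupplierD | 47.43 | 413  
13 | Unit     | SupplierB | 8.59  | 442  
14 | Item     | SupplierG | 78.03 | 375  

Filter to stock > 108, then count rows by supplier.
SELECT supplier, COUNT(*)
FROM products
WHERE stock > 108
GROUP BY supplier

Note: WHERE filters rows before grouping.

Result:
  SupplierA: 1
  SupplierB: 3
  SupplierD: 4
  SupplierF: 2
  SupplierG: 2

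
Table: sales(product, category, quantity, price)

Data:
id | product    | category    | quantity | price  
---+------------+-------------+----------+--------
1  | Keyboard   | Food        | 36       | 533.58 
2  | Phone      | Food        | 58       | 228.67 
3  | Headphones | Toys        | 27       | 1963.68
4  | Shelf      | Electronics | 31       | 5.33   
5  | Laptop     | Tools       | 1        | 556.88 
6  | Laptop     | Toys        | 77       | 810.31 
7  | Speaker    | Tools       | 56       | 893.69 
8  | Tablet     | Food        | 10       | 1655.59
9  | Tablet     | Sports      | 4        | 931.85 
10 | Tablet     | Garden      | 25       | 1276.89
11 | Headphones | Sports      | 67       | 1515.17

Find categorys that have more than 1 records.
SELECT category, COUNT(*) as cnt
FROM sales
GROUP BY category
HAVING COUNT(*) > 1

Result:
  Food: 3
  Sports: 2
  Tools: 2
  Toys: 2

Note: HAVING filters groups after aggregation, WHERE filters rows before.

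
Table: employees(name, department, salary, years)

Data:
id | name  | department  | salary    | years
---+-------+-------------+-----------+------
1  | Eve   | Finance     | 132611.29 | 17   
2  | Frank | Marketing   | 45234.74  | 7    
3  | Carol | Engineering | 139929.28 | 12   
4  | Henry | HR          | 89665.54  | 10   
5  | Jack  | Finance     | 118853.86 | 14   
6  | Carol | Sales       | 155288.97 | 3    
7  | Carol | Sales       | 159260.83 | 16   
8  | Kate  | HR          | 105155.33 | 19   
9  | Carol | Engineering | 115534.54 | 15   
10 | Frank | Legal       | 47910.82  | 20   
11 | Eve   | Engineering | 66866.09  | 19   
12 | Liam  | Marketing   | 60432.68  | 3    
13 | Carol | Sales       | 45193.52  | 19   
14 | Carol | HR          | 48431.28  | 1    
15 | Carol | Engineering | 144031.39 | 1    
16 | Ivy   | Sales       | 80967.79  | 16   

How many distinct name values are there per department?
SELECT department, COUNT(DISTINCT name)
FROM employees
GROUP BY department

Result:
  Engineering: 2 distinct
  Finance: 2 distinct
  HR: 3 distinct
  Legal: 1 distinct
  Marketing: 2 distinct
  Sales: 2 distinct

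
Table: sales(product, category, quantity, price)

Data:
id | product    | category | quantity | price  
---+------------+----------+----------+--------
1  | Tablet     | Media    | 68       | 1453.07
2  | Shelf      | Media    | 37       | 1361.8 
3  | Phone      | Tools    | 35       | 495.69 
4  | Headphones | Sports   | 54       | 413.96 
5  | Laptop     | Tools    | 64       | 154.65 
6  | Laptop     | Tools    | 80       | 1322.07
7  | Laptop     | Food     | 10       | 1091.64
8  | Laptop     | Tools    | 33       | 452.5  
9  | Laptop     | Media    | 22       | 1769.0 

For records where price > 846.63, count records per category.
SELECT category, COUNT(*)
FROM sales
WHERE price > 846.63
GROUP BY category

Note: WHERE filters rows before grouping.

Result:
  Food: 1
  Media: 3
  Tools: 1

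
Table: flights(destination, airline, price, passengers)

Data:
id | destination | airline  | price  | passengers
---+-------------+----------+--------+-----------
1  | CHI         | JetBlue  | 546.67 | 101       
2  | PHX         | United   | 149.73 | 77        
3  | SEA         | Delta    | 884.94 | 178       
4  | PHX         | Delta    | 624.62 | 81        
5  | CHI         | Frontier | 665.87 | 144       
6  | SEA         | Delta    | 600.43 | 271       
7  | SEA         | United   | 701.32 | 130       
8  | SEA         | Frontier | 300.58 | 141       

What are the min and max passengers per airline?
SELECT airline, MIN(passengers), MAX(passengers)
FROM flights
GROUP BY airline

Result:
  Delta: min=81, max=271
  Frontier: min=141, max=144
  JetBlue: min=101, max=101
  United: min=77, max=130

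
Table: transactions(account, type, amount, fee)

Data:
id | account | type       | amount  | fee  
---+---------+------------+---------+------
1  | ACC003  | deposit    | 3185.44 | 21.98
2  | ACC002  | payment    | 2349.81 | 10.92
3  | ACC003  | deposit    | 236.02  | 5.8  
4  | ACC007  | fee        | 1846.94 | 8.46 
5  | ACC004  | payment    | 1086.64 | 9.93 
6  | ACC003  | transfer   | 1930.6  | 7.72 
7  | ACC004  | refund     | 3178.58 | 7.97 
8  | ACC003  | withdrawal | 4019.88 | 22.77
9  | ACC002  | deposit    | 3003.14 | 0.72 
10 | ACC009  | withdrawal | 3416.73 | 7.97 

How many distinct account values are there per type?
SELECT type, COUNT(DISTINCT account)
FROM transactions
GROUP BY type

Result:
  deposit: 2 distinct
  fee: 1 distinct
  payment: 2 distinct
  refund: 1 distinct
  transfer: 1 distinct
  withdrawal: 2 distinct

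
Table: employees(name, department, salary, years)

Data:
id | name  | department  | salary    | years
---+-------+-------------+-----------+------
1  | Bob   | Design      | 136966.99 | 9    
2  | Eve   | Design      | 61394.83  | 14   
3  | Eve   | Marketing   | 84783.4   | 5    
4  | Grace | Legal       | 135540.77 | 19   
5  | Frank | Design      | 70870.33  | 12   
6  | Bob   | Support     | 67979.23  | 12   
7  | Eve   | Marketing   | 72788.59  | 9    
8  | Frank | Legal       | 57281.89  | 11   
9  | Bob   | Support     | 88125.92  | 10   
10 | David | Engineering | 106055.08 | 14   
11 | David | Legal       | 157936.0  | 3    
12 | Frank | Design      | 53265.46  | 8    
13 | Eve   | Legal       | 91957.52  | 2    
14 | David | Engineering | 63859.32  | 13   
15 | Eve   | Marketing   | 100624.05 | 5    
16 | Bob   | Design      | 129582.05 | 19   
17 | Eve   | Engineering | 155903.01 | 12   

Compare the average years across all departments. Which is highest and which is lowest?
SELECT department, AVG(years)
FROM employees
GROUP BY department
ORDER BY AVG(years)

All groups:
  Marketing: 6.33
  Legal: 8.75
  Support: 11.00
  Design: 12.40
  Engineering: 13.00

Highest: Engineering (13.00)
Lowest: Marketing (6.33)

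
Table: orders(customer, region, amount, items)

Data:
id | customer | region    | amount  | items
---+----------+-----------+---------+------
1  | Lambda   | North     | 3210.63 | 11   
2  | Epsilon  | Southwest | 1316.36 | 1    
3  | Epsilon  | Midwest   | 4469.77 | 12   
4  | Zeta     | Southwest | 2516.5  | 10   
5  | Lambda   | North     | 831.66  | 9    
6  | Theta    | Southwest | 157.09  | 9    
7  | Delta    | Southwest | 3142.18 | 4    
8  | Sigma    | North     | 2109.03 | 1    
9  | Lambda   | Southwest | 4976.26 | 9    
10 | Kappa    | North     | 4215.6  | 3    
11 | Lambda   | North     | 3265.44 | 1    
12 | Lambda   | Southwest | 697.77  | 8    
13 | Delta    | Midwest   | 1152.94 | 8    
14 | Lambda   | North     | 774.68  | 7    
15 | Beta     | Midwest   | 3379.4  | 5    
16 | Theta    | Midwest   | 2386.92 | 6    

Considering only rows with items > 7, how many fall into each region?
SELECT region, COUNT(*)
FROM orders
WHERE items > 7
GROUP BY region

Note: WHERE filters rows before grouping.

Result:
  Midwest: 2
  North: 2
  Southwest: 4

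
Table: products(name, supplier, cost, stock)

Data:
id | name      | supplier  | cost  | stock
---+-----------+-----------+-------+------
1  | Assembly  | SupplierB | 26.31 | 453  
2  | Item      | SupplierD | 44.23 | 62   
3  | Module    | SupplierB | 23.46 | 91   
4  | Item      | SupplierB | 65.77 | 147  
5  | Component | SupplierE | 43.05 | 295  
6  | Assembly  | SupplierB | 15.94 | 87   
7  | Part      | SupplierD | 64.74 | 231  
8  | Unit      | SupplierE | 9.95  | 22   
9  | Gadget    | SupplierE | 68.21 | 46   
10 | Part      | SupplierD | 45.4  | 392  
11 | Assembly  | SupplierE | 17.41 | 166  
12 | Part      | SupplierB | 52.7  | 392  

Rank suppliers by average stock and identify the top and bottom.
SELECT supplier, AVG(stock)
FROM products
GROUP BY supplier
ORDER BY AVG(stock)

All groups:
  SupplierE: 132.25
  SupplierD: 228.33
  SupplierB: 234.00

Highest: SupplierB (234.00)
Lowest: SupplierE (132.25)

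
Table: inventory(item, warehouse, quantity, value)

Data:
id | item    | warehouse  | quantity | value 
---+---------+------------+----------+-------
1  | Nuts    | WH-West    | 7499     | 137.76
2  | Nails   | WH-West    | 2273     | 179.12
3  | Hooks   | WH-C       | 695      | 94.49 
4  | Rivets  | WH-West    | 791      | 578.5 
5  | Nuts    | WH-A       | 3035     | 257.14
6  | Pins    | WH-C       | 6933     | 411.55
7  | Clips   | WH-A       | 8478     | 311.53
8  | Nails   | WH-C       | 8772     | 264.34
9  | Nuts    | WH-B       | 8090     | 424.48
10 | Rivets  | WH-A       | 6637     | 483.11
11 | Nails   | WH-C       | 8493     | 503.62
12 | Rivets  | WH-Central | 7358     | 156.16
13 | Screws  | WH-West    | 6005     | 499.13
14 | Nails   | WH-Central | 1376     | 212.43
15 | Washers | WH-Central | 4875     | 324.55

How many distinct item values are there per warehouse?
SELECT warehouse, COUNT(DISTINCT item)
FROM inventory
GROUP BY warehouse

Result:
  WH-A: 3 distinct
  WH-B: 1 distinct
  WH-C: 3 distinct
  WH-Central: 3 distinct
  WH-West: 4 distinct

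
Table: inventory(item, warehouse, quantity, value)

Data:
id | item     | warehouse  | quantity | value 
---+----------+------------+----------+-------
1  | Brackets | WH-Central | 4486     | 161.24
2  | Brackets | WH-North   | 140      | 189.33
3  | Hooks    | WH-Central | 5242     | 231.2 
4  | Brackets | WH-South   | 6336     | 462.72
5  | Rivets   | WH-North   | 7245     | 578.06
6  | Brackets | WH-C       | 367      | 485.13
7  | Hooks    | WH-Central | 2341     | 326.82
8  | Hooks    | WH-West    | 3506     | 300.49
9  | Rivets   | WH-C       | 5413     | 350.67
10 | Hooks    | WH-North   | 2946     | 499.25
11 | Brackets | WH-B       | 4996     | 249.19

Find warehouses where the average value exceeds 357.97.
SELECT warehouse, AVG(value)
FROM inventory
GROUP BY warehouse
HAVING AVG(value) > 357.97

Result:
  WH-C: avg=417.90
  WH-North: avg=422.21
  WH-South: avg=462.72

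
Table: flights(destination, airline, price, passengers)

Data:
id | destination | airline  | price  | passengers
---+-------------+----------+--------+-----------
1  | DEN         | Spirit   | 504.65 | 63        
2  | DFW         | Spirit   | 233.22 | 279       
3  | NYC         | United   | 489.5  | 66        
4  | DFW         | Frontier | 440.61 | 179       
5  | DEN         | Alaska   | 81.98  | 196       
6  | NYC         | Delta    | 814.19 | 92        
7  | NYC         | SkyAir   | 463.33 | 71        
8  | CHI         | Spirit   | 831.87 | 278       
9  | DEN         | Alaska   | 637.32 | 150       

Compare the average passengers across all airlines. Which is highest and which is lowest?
SELECT airline, AVG(passengers)
FROM flights
GROUP BY airline
ORDER BY AVG(passengers)

All groups:
  United: 66.00
  SkyAir: 71.00
  Delta: 92.00
  Alaska: 173.00
  Frontier: 179.00
  Spirit: 206.67

Highest: Spirit (206.67)
Lowest: United (66.00)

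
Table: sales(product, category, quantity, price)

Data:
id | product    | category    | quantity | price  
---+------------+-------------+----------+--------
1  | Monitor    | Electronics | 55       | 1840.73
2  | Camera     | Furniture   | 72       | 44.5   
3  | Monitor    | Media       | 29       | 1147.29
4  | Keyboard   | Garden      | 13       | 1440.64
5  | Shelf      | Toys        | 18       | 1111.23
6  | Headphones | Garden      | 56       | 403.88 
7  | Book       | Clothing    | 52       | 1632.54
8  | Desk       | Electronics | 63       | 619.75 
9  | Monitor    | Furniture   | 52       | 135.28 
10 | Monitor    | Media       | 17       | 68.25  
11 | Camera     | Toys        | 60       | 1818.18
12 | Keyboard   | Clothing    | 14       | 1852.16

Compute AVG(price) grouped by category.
SELECT category, AVG(price) as result
FROM sales
GROUP BY category

Result:
  Clothing: 1742.35
  Electronics: 1230.24
  Furniture: 89.89
  Garden: 922.26
  Media: 607.77
  Toys: 1464.71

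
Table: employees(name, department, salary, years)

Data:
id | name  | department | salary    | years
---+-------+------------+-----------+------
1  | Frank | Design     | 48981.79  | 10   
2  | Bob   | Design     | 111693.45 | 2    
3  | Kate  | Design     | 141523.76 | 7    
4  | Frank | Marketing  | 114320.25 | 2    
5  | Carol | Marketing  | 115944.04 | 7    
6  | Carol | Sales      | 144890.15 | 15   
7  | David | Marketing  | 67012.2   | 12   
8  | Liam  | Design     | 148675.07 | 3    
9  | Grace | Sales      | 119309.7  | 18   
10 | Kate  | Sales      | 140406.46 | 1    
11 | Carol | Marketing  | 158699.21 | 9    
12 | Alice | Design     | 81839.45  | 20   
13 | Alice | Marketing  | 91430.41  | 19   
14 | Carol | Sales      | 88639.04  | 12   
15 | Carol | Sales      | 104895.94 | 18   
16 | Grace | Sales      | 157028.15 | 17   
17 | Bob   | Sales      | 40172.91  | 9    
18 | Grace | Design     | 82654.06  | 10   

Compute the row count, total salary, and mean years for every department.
SELECT department,
       COUNT(*) as cnt,
       SUM(salary) as total_salary,
       AVG(years) as avg_years
FROM employees
GROUP BY department

Result:
  Design: 6 records, 615367.58 total salary, 8.67 avg years
  Marketing: 5 records, 547406.11 total salary, 9.80 avg years
  Sales: 7 records, 795342.35 total salary, 12.86 avg years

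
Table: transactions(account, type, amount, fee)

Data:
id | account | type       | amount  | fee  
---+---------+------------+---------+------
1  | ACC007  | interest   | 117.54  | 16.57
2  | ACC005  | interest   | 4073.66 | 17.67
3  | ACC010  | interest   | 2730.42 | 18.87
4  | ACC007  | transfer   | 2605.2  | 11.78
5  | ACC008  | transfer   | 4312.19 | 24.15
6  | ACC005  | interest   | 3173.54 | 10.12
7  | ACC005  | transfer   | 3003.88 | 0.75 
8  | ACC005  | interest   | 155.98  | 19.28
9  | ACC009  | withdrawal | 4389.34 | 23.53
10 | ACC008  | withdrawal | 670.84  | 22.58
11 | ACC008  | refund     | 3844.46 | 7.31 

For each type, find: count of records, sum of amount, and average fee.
SELECT type,
       COUNT(*) as cnt,
       SUM(amount) as total_amount,
       AVG(fee) as avg_fee
FROM transactions
GROUP BY type

Result:
  interest: 5 records, 10251.14 total amount, 16.50 avg fee
  refund: 1 records, 3844.46 total amount, 7.31 avg fee
  transfer: 3 records, 9921.27 total amount, 12.23 avg fee
  withdrawal: 2 records, 5060.18 total amount, 23.06 avg fee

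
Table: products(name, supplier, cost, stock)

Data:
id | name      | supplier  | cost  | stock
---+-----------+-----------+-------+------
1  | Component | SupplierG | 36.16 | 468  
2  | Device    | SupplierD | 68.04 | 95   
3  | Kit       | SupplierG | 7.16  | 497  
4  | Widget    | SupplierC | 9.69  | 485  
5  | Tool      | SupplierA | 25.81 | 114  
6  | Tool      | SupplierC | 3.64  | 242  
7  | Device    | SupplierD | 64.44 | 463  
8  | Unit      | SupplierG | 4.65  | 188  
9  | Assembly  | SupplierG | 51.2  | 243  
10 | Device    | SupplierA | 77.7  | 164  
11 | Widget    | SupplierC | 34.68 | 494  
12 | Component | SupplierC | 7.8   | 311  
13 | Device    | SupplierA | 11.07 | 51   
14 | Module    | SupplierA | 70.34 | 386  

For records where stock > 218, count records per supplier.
SELECT supplier, COUNT(*)
FROM products
WHERE stock > 218
GROUP BY supplier

Note: WHERE filters rows before grouping.

Result:
  SupplierA: 1
  SupplierC: 4
  SupplierD: 1
  SupplierG: 3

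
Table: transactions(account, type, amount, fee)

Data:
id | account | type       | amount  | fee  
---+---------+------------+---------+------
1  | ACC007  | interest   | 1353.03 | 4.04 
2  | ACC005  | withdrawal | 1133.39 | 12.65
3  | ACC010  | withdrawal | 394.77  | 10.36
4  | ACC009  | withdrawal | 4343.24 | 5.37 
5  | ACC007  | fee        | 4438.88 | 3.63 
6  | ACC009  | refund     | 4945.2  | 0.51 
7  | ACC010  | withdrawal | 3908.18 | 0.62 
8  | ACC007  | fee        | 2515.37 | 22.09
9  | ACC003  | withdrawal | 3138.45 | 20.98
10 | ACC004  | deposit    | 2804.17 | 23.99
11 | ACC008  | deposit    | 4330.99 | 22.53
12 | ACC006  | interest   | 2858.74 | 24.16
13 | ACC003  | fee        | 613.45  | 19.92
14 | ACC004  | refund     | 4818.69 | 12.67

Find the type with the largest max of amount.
SELECT type, MAX(amount) as val
FROM transactions
GROUP BY type
ORDER BY val DESC
LIMIT 1

Result: refund with max(amount) = 4945.20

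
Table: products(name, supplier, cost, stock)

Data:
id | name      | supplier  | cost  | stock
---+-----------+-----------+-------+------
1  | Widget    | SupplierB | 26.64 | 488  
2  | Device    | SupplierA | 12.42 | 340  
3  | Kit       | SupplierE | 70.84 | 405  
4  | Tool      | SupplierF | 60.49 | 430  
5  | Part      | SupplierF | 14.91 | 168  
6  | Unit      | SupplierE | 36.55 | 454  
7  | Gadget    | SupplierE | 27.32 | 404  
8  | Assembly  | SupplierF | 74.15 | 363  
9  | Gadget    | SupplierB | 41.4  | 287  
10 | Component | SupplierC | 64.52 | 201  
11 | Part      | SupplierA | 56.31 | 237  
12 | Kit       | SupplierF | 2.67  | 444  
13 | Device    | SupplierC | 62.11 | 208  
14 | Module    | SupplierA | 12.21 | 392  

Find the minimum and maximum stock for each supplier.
SELECT supplier, MIN(stock), MAX(stock)
FROM products
GROUP BY supplier

Result:
  SupplierA: min=237, max=392
  SupplierB: min=287, max=488
  SupplierC: min=201, max=208
  SupplierE: min=404, max=454
  SupplierF: min=168, max=444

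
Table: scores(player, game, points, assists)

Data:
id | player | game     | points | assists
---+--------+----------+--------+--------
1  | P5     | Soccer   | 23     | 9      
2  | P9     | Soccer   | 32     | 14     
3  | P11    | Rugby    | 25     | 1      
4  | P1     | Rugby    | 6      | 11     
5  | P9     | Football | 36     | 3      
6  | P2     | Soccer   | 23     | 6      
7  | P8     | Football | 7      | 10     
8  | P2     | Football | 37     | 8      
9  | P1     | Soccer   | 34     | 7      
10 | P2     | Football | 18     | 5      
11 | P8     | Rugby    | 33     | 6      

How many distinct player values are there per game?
SELECT game, COUNT(DISTINCT player)
FROM scores
GROUP BY game

Result:
  Football: 3 distinct
  Rugby: 3 distinct
  Soccer: 4 distinct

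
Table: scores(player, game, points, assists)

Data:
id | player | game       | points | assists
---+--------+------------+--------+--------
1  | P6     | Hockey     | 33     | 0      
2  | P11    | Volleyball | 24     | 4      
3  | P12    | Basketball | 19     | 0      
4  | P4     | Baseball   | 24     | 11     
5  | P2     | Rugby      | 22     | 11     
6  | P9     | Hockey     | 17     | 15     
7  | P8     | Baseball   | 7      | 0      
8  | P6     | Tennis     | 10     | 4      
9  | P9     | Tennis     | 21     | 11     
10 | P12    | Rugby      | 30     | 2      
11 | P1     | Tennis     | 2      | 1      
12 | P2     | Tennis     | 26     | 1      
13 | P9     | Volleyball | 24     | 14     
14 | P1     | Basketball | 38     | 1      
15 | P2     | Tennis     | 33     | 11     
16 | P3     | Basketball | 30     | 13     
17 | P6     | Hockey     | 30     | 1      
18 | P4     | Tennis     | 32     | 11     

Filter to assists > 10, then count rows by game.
SELECT game, COUNT(*)
FROM scores
WHERE assists > 10
GROUP BY game

Note: WHERE filters rows before grouping.

Result:
  Baseball: 1
  Basketball: 1
  Hockey: 1
  Rugby: 1
  Tennis: 3
  Volleyball: 1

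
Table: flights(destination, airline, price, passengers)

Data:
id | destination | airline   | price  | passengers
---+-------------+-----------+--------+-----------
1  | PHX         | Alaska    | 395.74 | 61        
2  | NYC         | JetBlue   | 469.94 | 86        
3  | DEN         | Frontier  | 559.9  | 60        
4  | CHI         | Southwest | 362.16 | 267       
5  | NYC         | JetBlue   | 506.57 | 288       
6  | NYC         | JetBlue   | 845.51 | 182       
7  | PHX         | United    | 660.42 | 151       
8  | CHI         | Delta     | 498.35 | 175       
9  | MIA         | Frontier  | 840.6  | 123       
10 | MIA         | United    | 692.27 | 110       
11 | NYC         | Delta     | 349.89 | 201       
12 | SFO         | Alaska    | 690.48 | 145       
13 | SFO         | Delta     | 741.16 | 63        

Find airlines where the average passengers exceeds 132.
SELECT airline, AVG(passengers)
FROM flights
GROUP BY airline
HAVING AVG(passengers) > 132

Result:
  Delta: avg=146.33
  JetBlue: avg=185.33
  Southwest: avg=267.00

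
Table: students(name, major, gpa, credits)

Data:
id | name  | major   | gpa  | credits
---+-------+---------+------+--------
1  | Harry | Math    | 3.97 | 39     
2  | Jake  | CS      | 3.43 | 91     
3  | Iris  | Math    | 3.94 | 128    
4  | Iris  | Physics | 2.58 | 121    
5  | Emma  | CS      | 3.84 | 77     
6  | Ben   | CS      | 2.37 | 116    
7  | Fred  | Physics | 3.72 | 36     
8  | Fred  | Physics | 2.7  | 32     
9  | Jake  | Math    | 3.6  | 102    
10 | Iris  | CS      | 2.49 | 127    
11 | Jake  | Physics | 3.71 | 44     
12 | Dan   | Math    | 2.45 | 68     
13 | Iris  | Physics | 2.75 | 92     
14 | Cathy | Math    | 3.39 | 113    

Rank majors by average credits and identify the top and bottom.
SELECT major, AVG(credits)
FROM students
GROUP BY major
ORDER BY AVG(credits)

All groups:
  Physics: 65.00
  Math: 90.00
  CS: 102.75

Highest: CS (102.75)
Lowest: Physics (65.00)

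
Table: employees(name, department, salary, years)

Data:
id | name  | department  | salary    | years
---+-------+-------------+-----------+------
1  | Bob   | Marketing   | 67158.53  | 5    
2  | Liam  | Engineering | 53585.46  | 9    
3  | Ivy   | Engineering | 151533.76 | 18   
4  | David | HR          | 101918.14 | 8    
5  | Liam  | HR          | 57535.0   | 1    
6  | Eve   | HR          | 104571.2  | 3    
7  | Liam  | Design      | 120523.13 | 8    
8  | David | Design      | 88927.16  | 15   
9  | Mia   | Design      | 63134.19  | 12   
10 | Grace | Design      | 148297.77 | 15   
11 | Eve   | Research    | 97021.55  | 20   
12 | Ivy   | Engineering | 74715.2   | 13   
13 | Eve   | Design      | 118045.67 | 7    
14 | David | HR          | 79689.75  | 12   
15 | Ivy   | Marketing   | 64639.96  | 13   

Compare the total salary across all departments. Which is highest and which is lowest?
SELECT department, SUM(salary)
FROM employees
GROUP BY department
ORDER BY SUM(salary)

All groups:
  Research: 97021.55
  Marketing: 131798.49
  Engineering: 279834.42
  HR: 343714.09
  Design: 538927.92

Highest: Design (538927.92)
Lowest: Research (97021.55)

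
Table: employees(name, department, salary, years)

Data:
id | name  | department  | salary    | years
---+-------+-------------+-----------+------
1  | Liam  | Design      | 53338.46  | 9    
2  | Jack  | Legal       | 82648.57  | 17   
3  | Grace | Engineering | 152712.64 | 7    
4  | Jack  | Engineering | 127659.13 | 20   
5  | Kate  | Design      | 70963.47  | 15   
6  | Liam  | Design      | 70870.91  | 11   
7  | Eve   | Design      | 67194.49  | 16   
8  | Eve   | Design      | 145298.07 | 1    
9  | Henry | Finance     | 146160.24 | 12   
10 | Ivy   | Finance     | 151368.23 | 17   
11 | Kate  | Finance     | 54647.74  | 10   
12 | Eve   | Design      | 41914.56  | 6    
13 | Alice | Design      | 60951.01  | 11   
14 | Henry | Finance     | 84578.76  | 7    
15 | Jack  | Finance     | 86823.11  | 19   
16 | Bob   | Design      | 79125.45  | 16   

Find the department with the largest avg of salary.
SELECT department, AVG(salary) as val
FROM employees
GROUP BY department
ORDER BY val DESC
LIMIT 1

Result: Engineering with avg(salary) = 140185.89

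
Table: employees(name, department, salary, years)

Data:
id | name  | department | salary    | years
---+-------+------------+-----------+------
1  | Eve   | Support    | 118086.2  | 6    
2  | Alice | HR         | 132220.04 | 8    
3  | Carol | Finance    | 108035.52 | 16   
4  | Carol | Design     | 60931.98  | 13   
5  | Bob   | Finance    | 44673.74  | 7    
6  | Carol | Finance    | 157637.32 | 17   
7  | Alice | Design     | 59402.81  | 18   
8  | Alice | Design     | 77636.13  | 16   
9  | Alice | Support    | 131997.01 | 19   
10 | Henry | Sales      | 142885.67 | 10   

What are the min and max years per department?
SELECT department, MIN(years), MAX(years)
FROM employees
GROUP BY department

Result:
  Design: min=13, max=18
  Finance: min=7, max=17
  HR: min=8, max=8
  Sales: min=10, max=10
  Support: min=6, max=19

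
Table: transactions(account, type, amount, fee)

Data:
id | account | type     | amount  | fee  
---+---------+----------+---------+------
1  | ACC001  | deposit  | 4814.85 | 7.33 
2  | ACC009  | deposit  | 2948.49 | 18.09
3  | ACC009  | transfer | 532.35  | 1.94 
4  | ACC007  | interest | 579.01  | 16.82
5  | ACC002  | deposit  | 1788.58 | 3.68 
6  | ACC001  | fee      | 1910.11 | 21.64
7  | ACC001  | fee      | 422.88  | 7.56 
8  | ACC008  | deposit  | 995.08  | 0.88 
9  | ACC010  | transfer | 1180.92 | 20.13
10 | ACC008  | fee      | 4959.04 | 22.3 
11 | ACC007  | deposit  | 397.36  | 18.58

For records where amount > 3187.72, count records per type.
SELECT type, COUNT(*)
FROM transactions
WHERE amount > 3187.72
GROUP BY type

Note: WHERE filters rows before grouping.

Result:
  deposit: 1
  fee: 1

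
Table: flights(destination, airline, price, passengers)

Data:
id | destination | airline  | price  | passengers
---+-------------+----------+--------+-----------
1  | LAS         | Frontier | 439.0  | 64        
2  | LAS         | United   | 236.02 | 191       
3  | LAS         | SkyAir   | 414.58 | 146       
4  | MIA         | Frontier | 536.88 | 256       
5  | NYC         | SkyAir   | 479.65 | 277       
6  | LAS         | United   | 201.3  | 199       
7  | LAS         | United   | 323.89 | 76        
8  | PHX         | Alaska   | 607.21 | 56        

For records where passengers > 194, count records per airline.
SELECT airline, COUNT(*)
FROM flights
WHERE passengers > 194
GROUP BY airline

Note: WHERE filters rows before grouping.

Result:
  Frontier: 1
  SkyAir: 1
  United: 1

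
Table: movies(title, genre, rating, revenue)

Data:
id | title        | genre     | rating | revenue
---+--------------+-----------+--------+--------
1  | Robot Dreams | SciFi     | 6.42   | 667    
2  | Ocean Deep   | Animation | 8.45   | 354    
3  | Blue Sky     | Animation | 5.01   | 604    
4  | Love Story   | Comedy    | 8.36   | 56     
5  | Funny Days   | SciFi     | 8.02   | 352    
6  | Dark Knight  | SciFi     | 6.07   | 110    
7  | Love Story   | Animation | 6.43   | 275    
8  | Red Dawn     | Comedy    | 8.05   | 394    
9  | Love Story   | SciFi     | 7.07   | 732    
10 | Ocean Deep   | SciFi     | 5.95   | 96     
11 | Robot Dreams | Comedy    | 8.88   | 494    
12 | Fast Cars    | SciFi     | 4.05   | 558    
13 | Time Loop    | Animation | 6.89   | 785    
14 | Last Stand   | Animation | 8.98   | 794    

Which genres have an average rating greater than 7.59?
SELECT genre, AVG(rating)
FROM movies
GROUP BY genre
HAVING AVG(rating) > 7.59

Result:
  Comedy: avg=8.43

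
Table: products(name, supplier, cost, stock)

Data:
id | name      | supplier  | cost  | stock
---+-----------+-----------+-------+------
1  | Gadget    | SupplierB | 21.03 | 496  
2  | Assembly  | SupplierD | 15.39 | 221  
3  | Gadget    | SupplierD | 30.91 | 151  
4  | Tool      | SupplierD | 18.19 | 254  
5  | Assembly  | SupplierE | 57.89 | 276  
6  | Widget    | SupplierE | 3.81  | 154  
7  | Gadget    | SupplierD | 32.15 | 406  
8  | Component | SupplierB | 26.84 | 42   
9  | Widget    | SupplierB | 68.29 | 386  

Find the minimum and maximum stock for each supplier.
SELECT supplier, MIN(stock), MAX(stock)
FROM products
GROUP BY supplier

Result:
  SupplierB: min=42, max=496
  SupplierD: min=151, max=406
  SupplierE: min=154, max=276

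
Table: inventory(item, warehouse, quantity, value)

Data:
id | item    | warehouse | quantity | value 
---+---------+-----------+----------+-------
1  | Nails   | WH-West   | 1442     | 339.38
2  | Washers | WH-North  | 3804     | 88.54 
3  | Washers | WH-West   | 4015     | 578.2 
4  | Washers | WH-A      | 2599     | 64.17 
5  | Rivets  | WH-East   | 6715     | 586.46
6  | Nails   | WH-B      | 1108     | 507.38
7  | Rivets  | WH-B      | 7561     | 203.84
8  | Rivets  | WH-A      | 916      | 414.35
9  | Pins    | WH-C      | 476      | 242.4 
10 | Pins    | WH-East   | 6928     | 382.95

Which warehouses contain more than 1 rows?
SELECT warehouse, COUNT(*) as cnt
FROM inventory
GROUP BY warehouse
HAVING COUNT(*) > 1

Result:
  WH-A: 2
  WH-B: 2
  WH-East: 2
  WH-West: 2

Note: HAVING filters groups after aggregation, WHERE filters rows before.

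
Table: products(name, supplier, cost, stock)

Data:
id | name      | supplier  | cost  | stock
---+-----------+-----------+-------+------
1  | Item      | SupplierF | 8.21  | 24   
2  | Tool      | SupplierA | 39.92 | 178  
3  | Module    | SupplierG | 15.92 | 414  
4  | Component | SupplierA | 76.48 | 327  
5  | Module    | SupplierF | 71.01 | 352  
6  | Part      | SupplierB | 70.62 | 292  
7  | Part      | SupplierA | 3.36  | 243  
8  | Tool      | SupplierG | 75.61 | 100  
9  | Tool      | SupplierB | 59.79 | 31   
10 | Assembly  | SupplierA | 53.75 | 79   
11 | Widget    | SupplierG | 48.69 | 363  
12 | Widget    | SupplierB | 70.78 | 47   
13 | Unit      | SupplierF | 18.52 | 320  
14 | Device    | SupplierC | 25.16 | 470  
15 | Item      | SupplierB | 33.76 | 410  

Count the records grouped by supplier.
SELECT supplier, COUNT(*) as count
FROM products
GROUP BY supplier

Result:
  SupplierA: 4
  SupplierB: 4
  SupplierC: 1
  SupplierF: 3
  SupplierG: 3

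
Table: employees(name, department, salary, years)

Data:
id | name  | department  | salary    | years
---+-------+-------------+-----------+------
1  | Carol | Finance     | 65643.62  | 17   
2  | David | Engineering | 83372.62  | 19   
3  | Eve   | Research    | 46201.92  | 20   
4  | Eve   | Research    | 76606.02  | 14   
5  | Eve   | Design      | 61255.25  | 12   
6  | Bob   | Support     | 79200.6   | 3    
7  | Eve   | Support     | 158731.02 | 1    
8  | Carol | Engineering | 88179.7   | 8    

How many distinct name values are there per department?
SELECT department, COUNT(DISTINCT name)
FROM employees
GROUP BY department

Result:
  Design: 1 distinct
  Engineering: 2 distinct
  Finance: 1 distinct
  Research: 1 distinct
  Support: 2 distinct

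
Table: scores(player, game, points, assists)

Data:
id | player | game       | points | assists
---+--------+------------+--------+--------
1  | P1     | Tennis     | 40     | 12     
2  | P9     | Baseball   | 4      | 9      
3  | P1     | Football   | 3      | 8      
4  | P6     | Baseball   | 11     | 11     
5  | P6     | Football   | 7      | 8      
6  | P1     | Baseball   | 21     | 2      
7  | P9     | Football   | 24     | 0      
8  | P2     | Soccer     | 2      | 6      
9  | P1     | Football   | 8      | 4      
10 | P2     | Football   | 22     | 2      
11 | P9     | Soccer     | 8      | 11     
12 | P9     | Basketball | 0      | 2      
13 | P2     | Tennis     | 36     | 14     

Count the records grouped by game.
SELECT game, COUNT(*) as count
FROM scores
GROUP BY game

Result:
  Baseball: 3
  Basketball: 1
  Football: 5
  Soccer: 2
  Tennis: 2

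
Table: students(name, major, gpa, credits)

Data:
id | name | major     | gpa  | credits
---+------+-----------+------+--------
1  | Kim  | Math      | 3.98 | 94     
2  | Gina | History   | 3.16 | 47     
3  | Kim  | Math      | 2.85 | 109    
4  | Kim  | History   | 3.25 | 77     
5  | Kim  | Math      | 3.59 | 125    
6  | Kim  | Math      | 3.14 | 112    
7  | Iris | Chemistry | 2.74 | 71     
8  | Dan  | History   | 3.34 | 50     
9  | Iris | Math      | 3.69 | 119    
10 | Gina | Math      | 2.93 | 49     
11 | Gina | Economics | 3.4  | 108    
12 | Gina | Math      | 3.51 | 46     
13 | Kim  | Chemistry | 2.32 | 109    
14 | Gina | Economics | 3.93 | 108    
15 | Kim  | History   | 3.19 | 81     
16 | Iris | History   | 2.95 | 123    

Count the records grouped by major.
SELECT major, COUNT(*) as count
FROM students
GROUP BY major

Result:
  Chemistry: 2
  Economics: 2
  History: 5
  Math: 7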